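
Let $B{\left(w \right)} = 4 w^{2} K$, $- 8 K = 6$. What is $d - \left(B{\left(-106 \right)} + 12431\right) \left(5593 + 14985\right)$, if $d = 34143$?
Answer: $437872249$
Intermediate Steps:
$K = - \frac{3}{4}$ ($K = \left(- \frac{1}{8}\right) 6 = - \frac{3}{4} \approx -0.75$)
$B{\left(w \right)} = - 3 w^{2}$ ($B{\left(w \right)} = 4 w^{2} \left(- \frac{3}{4}\right) = - 3 w^{2}$)
$d - \left(B{\left(-106 \right)} + 12431\right) \left(5593 + 14985\right) = 34143 - \left(- 3 \left(-106\right)^{2} + 12431\right) \left(5593 + 14985\right) = 34143 - \left(\left(-3\right) 11236 + 12431\right) 20578 = 34143 - \left(-33708 + 12431\right) 20578 = 34143 - \left(-21277\right) 20578 = 34143 - -437838106 = 34143 + 437838106 = 437872249$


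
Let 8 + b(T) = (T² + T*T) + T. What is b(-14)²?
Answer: 136900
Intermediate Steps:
b(T) = -8 + T + 2*T² (b(T) = -8 + ((T² + T*T) + T) = -8 + ((T² + T²) + T) = -8 + (2*T² + T) = -8 + (T + 2*T²) = -8 + T + 2*T²)
b(-14)² = (-8 - 14 + 2*(-14)²)² = (-8 - 14 + 2*196)² = (-8 - 14 + 392)² = 370² = 136900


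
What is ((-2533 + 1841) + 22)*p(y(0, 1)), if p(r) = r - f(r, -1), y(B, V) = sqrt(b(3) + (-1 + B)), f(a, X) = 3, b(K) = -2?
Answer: 2010 - 670*I*sqrt(3) ≈ 2010.0 - 1160.5*I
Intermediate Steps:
y(B, V) = sqrt(-3 + B) (y(B, V) = sqrt(-2 + (-1 + B)) = sqrt(-3 + B))
p(r) = -3 + r (p(r) = r - 1*3 = r - 3 = -3 + r)
((-2533 + 1841) + 22)*p(y(0, 1)) = ((-2533 + 1841) + 22)*(-3 + sqrt(-3 + 0)) = (-692 + 22)*(-3 + sqrt(-3)) = -670*(-3 + I*sqrt(3)) = 2010 - 670*I*sqrt(3)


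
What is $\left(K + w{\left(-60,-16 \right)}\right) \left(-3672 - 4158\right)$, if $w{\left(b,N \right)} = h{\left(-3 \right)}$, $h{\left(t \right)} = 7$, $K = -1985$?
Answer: $15487740$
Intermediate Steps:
$w{\left(b,N \right)} = 7$
$\left(K + w{\left(-60,-16 \right)}\right) \left(-3672 - 4158\right) = \left(-1985 + 7\right) \left(-3672 - 4158\right) = \left(-1978\right) \left(-7830\right) = 15487740$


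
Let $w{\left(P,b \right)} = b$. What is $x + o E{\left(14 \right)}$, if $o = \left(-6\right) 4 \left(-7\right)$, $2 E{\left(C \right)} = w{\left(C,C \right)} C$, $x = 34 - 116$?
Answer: $16382$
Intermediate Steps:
$x = -82$ ($x = 34 - 116 = -82$)
$E{\left(C \right)} = \frac{C^{2}}{2}$ ($E{\left(C \right)} = \frac{C C}{2} = \frac{C^{2}}{2}$)
$o = 168$ ($o = \left(-24\right) \left(-7\right) = 168$)
$x + o E{\left(14 \right)} = -82 + 168 \frac{14^{2}}{2} = -82 + 168 \cdot \frac{1}{2} \cdot 196 = -82 + 168 \cdot 98 = -82 + 16464 = 16382$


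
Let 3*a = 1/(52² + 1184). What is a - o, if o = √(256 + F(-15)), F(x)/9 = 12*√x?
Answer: 1/11664 - 2*√(64 + 27*I*√15) ≈ -19.318 - 10.826*I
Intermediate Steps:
F(x) = 108*√x (F(x) = 9*(12*√x) = 108*√x)
a = 1/11664 (a = 1/(3*(52² + 1184)) = 1/(3*(2704 + 1184)) = (⅓)/3888 = (⅓)*(1/3888) = 1/11664 ≈ 8.5734e-5)
o = √(256 + 108*I*√15) (o = √(256 + 108*√(-15)) = √(256 + 108*(I*√15)) = √(256 + 108*I*√15) ≈ 19.318 + 10.826*I)
a - o = 1/11664 - 2*√(64 + 27*I*√15)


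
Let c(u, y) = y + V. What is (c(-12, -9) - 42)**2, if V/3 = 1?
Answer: 2304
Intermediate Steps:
V = 3 (V = 3*1 = 3)
c(u, y) = 3 + y (c(u, y) = y + 3 = 3 + y)
(c(-12, -9) - 42)**2 = ((3 - 9) - 42)**2 = (-6 - 42)**2 = (-48)**2 = 2304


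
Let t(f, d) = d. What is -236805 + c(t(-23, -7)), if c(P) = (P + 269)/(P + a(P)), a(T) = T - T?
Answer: -1657897/7 ≈ -2.3684e+5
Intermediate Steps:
a(T) = 0
c(P) = (269 + P)/P (c(P) = (P + 269)/(P + 0) = (269 + P)/P)
-236805 + c(t(-23, -7)) = -236805 + (269 - 7)/(-7) = -236805 - ⅐*262 = -236805 - 262/7 = -1657897/7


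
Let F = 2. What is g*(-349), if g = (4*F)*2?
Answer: -5584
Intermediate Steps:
g = 16 (g = (4*2)*2 = 8*2 = 16)
g*(-349) = 16*(-349) = -5584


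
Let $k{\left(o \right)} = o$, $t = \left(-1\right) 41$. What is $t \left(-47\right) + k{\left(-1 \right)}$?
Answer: $1926$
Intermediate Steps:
$t = -41$
$t \left(-47\right) + k{\left(-1 \right)} = \left(-41\right) \left(-47\right) - 1 = 1927 - 1 = 1926$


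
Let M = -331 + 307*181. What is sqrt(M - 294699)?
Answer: 21*I*sqrt(543) ≈ 489.35*I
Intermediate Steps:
M = 55236 (M = -331 + 55567 = 55236)
sqrt(M - 294699) = sqrt(55236 - 294699) = sqrt(-239463) = 21*I*sqrt(543)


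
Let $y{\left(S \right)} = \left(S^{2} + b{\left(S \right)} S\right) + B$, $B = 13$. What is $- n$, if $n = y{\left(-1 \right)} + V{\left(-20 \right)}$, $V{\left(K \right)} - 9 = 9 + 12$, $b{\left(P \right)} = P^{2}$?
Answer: $-43$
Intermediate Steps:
$V{\left(K \right)} = 30$ ($V{\left(K \right)} = 9 + \left(9 + 12\right) = 9 + 21 = 30$)
$y{\left(S \right)} = 13 + S^{2} + S^{3}$ ($y{\left(S \right)} = \left(S^{2} + S^{2} S\right) + 13 = \left(S^{2} + S^{3}\right) + 13 = 13 + S^{2} + S^{3}$)
$n = 43$ ($n = \left(13 + \left(-1\right)^{2} + \left(-1\right)^{3}\right) + 30 = \left(13 + 1 - 1\right) + 30 = 13 + 30 = 43$)
$- n = \left(-1\right) 43 = -43$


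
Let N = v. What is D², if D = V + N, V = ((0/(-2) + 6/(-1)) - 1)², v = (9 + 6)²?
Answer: 75076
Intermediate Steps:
v = 225 (v = 15² = 225)
V = 49 (V = ((0*(-½) + 6*(-1)) - 1)² = ((0 - 6) - 1)² = (-6 - 1)² = (-7)² = 49)
N = 225
D = 274 (D = 49 + 225 = 274)
D² = 274² = 75076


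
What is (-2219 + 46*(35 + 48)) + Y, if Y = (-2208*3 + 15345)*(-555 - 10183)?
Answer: -93644499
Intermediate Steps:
Y = -93646098 (Y = (-6624 + 15345)*(-10738) = 8721*(-10738) = -93646098)
(-2219 + 46*(35 + 48)) + Y = (-2219 + 46*(35 + 48)) - 93646098 = (-2219 + 46*83) - 93646098 = (-2219 + 3818) - 93646098 = 1599 - 93646098 = -93644499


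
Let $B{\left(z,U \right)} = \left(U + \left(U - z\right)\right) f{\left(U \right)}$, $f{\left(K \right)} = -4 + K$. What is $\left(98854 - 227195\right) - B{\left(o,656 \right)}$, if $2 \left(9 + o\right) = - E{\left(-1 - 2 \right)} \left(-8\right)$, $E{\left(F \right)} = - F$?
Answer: $-981809$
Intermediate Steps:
$o = 3$ ($o = -9 + \frac{- \left(-1\right) \left(-1 - 2\right) \left(-8\right)}{2} = -9 + \frac{- \left(-1\right) \left(-3\right) \left(-8\right)}{2} = -9 + \frac{\left(-1\right) 3 \left(-8\right)}{2} = -9 + \frac{\left(-3\right) \left(-8\right)}{2} = -9 + \frac{1}{2} \cdot 24 = -9 + 12 = 3$)
$B{\left(z,U \right)} = \left(-4 + U\right) \left(- z + 2 U\right)$ ($B{\left(z,U \right)} = \left(U + \left(U - z\right)\right) \left(-4 + U\right) = \left(- z + 2 U\right) \left(-4 + U\right) = \left(-4 + U\right) \left(- z + 2 U\right)$)
$\left(98854 - 227195\right) - B{\left(o,656 \right)} = \left(98854 - 227195\right) - \left(-4 + 656\right) \left(\left(-1\right) 3 + 2 \cdot 656\right) = -128341 - 652 \left(-3 + 1312\right) = -128341 - 652 \cdot 1309 = -128341 - 853468 = -981809$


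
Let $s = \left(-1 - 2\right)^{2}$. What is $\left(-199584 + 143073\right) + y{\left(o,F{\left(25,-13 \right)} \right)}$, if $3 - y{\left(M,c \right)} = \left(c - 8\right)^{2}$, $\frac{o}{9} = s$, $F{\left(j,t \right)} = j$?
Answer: $-56797$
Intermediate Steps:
$s = 9$ ($s = \left(-3\right)^{2} = 9$)
$o = 81$ ($o = 9 \cdot 9 = 81$)
$y{\left(M,c \right)} = 3 - \left(-8 + c\right)^{2}$ ($y{\left(M,c \right)} = 3 - \left(c - 8\right)^{2} = 3 - \left(-8 + c\right)^{2}$)
$\left(-199584 + 143073\right) + y{\left(o,F{\left(25,-13 \right)} \right)} = \left(-199584 + 143073\right) + \left(3 - \left(-8 + 25\right)^{2}\right) = -56511 + \left(3 - 17^{2}\right) = -56511 + \left(3 - 289\right) = -56511 - 286 = -56797$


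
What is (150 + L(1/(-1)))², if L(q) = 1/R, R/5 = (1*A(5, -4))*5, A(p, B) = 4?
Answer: 225030001/10000 ≈ 22503.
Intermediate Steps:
R = 100 (R = 5*((1*4)*5) = 5*(4*5) = 5*20 = 100)
L(q) = 1/100
(150 + L(1/(-1)))² = (150 + 1/100)² = (15001/100)² = 225030001/10000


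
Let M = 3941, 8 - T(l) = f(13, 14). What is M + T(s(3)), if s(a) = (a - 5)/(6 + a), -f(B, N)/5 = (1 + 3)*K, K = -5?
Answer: 3849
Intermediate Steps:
f(B, N) = 100 (f(B, N) = -5*(1 + 3)*(-5) = -20*(-5) = -5*(-20) = 100)
s(a) = (-5 + a)/(6 + a)
T(l) = -92 (T(l) = 8 - 1*100 = 8 - 100 = -92)
M + T(s(3)) = 3941 - 92 = 3849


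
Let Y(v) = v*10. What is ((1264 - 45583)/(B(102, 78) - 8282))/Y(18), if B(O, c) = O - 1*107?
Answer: 14773/497220 ≈ 0.029711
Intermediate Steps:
Y(v) = 10*v
B(O, c) = -107 + O (B(O, c) = O - 107 = -107 + O)
((1264 - 45583)/(B(102, 78) - 8282))/Y(18) = ((1264 - 45583)/((-107 + 102) - 8282))/((10*18)) = -44319/(-5 - 8282)/180 = -44319/(-8287)*(1/180) = -44319*(-1/8287)*(1/180) = (44319/8287)*(1/180) = 14773/497220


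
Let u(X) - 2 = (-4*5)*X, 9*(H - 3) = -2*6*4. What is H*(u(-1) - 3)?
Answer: -133/3 ≈ -44.333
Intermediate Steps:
H = -7/3 (H = 3 + (-2*6*4)/9 = 3 + (-12*4)/9 = 3 + (⅑)*(-48) = 3 - 16/3 = -7/3 ≈ -2.3333)
u(X) = 2 - 20*X (u(X) = 2 + (-4*5)*X = 2 - 20*X)
H*(u(-1) - 3) = -7*((2 - 20*(-1)) - 3)/3 = -7*((2 + 20) - 3)/3 = -7*(22 - 3)/3 = -7/3*19 = -133/3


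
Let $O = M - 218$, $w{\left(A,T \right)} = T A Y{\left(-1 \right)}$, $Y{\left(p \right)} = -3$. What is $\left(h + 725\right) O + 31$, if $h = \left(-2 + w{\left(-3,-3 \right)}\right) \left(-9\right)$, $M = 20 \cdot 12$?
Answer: $21723$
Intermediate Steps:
$M = 240$
$w{\left(A,T \right)} = - 3 A T$ ($w{\left(A,T \right)} = T A \left(-3\right) = A T \left(-3\right) = - 3 A T$)
$h = 261$ ($h = \left(-2 - \left(-9\right) \left(-3\right)\right) \left(-9\right) = \left(-2 - 27\right) \left(-9\right) = \left(-29\right) \left(-9\right) = 261$)
$O = 22$ ($O = 240 - 218 = 22$)
$\left(h + 725\right) O + 31 = \left(261 + 725\right) 22 + 31 = 986 \cdot 22 + 31 = 21692 + 31 = 21723$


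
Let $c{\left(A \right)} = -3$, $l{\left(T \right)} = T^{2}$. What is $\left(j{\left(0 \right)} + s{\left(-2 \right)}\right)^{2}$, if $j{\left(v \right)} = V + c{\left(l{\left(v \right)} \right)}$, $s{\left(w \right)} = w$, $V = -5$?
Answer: $100$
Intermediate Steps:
$j{\left(v \right)} = -8$ ($j{\left(v \right)} = -5 - 3 = -8$)
$\left(j{\left(0 \right)} + s{\left(-2 \right)}\right)^{2} = \left(-8 - 2\right)^{2} = \left(-10\right)^{2} = 100$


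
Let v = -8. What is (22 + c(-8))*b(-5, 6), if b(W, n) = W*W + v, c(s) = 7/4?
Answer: 1615/4 ≈ 403.75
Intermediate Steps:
c(s) = 7/4 (c(s) = 7*(1/4) = 7/4)
b(W, n) = -8 + W**2 (b(W, n) = W*W - 8 = W**2 - 8 = -8 + W**2)
(22 + c(-8))*b(-5, 6) = (22 + 7/4)*(-8 + (-5)**2) = 95*(-8 + 25)/4 = (95/4)*17 = 1615/4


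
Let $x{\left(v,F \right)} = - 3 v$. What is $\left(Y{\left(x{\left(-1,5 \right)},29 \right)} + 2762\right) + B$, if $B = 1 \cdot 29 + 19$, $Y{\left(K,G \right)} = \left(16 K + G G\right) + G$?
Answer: $3728$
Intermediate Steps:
$Y{\left(K,G \right)} = G + G^{2} + 16 K$ ($Y{\left(K,G \right)} = \left(16 K + G^{2}\right) + G = \left(G^{2} + 16 K\right) + G = G + G^{2} + 16 K$)
$B = 48$ ($B = 29 + 19 = 48$)
$\left(Y{\left(x{\left(-1,5 \right)},29 \right)} + 2762\right) + B = \left(\left(29 + 29^{2} + 16 \left(\left(-3\right) \left(-1\right)\right)\right) + 2762\right) + 48 = \left(\left(29 + 841 + 16 \cdot 3\right) + 2762\right) + 48 = \left(\left(29 + 841 + 48\right) + 2762\right) + 48 = \left(918 + 2762\right) + 48 = 3680 + 48 = 3728$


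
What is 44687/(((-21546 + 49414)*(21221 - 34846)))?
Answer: -44687/379701500 ≈ -0.00011769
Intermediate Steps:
44687/(((-21546 + 49414)*(21221 - 34846))) = 44687/((27868*(-13625))) = 44687/(-379701500) = 44687*(-1/379701500) = -44687/379701500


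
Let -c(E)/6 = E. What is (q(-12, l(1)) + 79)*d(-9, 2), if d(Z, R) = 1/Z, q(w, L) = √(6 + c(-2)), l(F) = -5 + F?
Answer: -79/9 - √2/3 ≈ -9.2492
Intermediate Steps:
c(E) = -6*E
q(w, L) = 3*√2 (q(w, L) = √(6 - 6*(-2)) = √(6 + 12) = √18 = 3*√2)
(q(-12, l(1)) + 79)*d(-9, 2) = (3*√2 + 79)/(-9) = (79 + 3*√2)*(-⅑) = -79/9 - √2/3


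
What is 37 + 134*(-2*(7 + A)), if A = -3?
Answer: -1035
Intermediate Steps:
37 + 134*(-2*(7 + A)) = 37 + 134*(-2*(7 - 3)) = 37 + 134*(-2*4) = 37 + 134*(-8) = 37 - 1072 = -1035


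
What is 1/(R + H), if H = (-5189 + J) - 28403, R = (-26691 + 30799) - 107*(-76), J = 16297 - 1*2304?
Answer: -1/7359 ≈ -0.00013589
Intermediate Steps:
J = 13993 (J = 16297 - 2304 = 13993)
R = 12240 (R = 4108 + 8132 = 12240)
H = -19599 (H = (-5189 + 13993) - 28403 = 8804 - 28403 = -19599)
1/(R + H) = 1/(12240 - 19599) = 1/(-7359) = -1/7359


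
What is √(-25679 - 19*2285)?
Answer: I*√69094 ≈ 262.86*I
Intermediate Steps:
√(-25679 - 19*2285) = √(-25679 - 43415) = √(-69094) = I*√69094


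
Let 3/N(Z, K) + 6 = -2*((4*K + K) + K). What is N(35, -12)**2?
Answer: 1/2116 ≈ 0.00047259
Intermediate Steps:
N(Z, K) = 3/(-6 - 12*K) (N(Z, K) = 3/(-6 - 2*((4*K + K) + K)) = 3/(-6 - 2*(5*K + K)) = 3/(-6 - 12*K))
N(35, -12)**2 = (-1/(2 + 4*(-12)))**2 = (-1/(2 - 48))**2 = (-1/(-46))**2 = (-1*(-1/46))**2 = (1/46)**2 = 1/2116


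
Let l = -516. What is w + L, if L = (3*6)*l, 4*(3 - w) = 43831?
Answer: -80971/4 ≈ -20243.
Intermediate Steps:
w = -43819/4 (w = 3 - ¼*43831 = 3 - 43831/4 = -43819/4 ≈ -10955.)
L = -9288 (L = (3*6)*(-516) = 18*(-516) = -9288)
w + L = -43819/4 - 9288 = -80971/4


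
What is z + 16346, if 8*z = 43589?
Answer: 174357/8 ≈ 21795.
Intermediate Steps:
z = 43589/8 (z = (⅛)*43589 = 43589/8 ≈ 5448.6)
z + 16346 = 43589/8 + 16346 = 174357/8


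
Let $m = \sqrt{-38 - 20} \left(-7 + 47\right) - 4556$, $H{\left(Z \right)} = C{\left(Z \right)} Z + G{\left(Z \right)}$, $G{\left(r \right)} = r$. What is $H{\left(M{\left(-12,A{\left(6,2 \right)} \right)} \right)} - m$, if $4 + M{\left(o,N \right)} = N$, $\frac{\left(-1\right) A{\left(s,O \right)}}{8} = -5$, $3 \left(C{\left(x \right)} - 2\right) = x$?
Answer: $5096 - 40 i \sqrt{58} \approx 5096.0 - 304.63 i$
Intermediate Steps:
$C{\left(x \right)} = 2 + \frac{x}{3}$
$A{\left(s,O \right)} = 40$ ($A{\left(s,O \right)} = \left(-8\right) \left(-5\right) = 40$)
$M{\left(o,N \right)} = -4 + N$
$H{\left(Z \right)} = Z + Z \left(2 + \frac{Z}{3}\right)$ ($H{\left(Z \right)} = \left(2 + \frac{Z}{3}\right) Z + Z = Z \left(2 + \frac{Z}{3}\right) + Z = Z + Z \left(2 + \frac{Z}{3}\right)$)
$m = -4556 + 40 i \sqrt{58}$ ($m = \sqrt{-58} \cdot 40 - 4556 = i \sqrt{58} \cdot 40 - 4556 = 40 i \sqrt{58} - 4556 = -4556 + 40 i \sqrt{58} \approx -4556.0 + 304.63 i$)
$H{\left(M{\left(-12,A{\left(6,2 \right)} \right)} \right)} - m = \frac{\left(-4 + 40\right) \left(9 + \left(-4 + 40\right)\right)}{3} - \left(-4556 + 40 i \sqrt{58}\right) = \frac{1}{3} \cdot 36 \left(9 + 36\right) + \left(4556 - 40 i \sqrt{58}\right) = \frac{1}{3} \cdot 36 \cdot 45 + \left(4556 - 40 i \sqrt{58}\right) = 540 + \left(4556 - 40 i \sqrt{58}\right) = 5096 - 40 i \sqrt{58}$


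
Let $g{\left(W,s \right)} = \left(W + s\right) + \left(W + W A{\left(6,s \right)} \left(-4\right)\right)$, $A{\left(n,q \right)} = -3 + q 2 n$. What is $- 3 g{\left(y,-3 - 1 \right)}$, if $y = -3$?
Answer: $1866$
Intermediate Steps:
$A{\left(n,q \right)} = -3 + 2 n q$ ($A{\left(n,q \right)} = -3 + 2 q n = -3 + 2 n q$)
$g{\left(W,s \right)} = s + 2 W - 4 W \left(-3 + 12 s\right)$ ($g{\left(W,s \right)} = \left(W + s\right) + \left(W + W \left(-3 + 2 \cdot 6 s\right) \left(-4\right)\right) = \left(W + s\right) + \left(W + W \left(-3 + 12 s\right) \left(-4\right)\right) = \left(W + s\right) - \left(- W + 4 W \left(-3 + 12 s\right)\right) = s + 2 W - 4 W \left(-3 + 12 s\right)$)
$- 3 g{\left(y,-3 - 1 \right)} = - 3 \left(\left(-3 - 1\right) + 14 \left(-3\right) - - 144 \left(-3 - 1\right)\right) = - 3 \left(-4 - 42 - \left(-144\right) \left(-4\right)\right) = - 3 \left(-4 - 42 - 576\right) = \left(-3\right) \left(-622\right) = 1866$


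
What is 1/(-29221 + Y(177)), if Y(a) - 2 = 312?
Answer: -1/28907 ≈ -3.4594e-5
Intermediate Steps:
Y(a) = 314 (Y(a) = 2 + 312 = 314)
1/(-29221 + Y(177)) = 1/(-29221 + 314) = 1/(-28907) = -1/28907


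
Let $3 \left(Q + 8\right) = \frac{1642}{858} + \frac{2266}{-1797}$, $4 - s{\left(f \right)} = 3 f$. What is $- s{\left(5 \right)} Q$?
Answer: $- \frac{5999563}{70083} \approx -85.607$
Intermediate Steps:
$s{\left(f \right)} = 4 - 3 f$
$Q = - \frac{5999563}{770913}$ ($Q = -8 + \frac{\frac{1642}{858} + \frac{2266}{-1797}}{3} = -8 + \frac{1642 \cdot \frac{1}{858} + 2266 \left(- \frac{1}{1797}\right)}{3} = -8 + \frac{\frac{821}{429} - \frac{2266}{1797}}{3} = -8 + \frac{1}{3} \cdot \frac{167741}{256971} = -8 + \frac{167741}{770913} = - \frac{5999563}{770913} \approx -7.7824$)
$- s{\left(5 \right)} Q = - (4 - 15) \left(- \frac{5999563}{770913}\right) = \left(-1\right) \left(-11\right) \left(- \frac{5999563}{770913}\right) = 11 \left(- \frac{5999563}{770913}\right) = - \frac{5999563}{70083}$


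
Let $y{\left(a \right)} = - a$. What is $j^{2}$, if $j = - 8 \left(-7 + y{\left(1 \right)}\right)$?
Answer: $4096$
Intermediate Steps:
$j = 64$ ($j = - 8 \left(-7 - 1\right) = \left(-8\right) \left(-8\right) = 64$)
$j^{2} = 64^{2} = 4096$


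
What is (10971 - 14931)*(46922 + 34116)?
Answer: -320910480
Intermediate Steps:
(10971 - 14931)*(46922 + 34116) = -3960*81038 = -320910480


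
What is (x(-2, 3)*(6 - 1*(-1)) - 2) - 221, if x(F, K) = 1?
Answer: -216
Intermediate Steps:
(x(-2, 3)*(6 - 1*(-1)) - 2) - 221 = (1*(6 - 1*(-1)) - 2) - 221 = (1*(6 + 1) - 2) - 221 = (1*7 - 2) - 221 = (7 - 2) - 221 = 5 - 221 = -216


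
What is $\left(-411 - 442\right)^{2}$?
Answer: $727609$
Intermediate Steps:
$\left(-411 - 442\right)^{2} = \left(-853\right)^{2} = 727609$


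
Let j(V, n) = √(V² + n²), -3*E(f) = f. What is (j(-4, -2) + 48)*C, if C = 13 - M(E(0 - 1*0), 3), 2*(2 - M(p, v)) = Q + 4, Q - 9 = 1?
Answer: 864 + 36*√5 ≈ 944.50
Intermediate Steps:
E(f) = -f/3
Q = 10 (Q = 9 + 1 = 10)
M(p, v) = -5 (M(p, v) = 2 - (10 + 4)/2 = 2 - ½*14 = 2 - 7 = -5)
C = 18 (C = 13 - 1*(-5) = 13 + 5 = 18)
(j(-4, -2) + 48)*C = (√((-4)² + (-2)²) + 48)*18 = (√(16 + 4) + 48)*18 = (√20 + 48)*18 = (2*√5 + 48)*18 = (48 + 2*√5)*18 = 864 + 36*√5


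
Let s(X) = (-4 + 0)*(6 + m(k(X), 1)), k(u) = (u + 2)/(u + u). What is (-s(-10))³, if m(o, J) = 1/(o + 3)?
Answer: 78402752/4913 ≈ 15958.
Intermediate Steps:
k(u) = (2 + u)/(2*u) (k(u) = (2 + u)/((2*u)) = (2 + u)*(1/(2*u)) = (2 + u)/(2*u))
m(o, J) = 1/(3 + o)
s(X) = -24 - 4/(3 + (2 + X)/(2*X)) (s(X) = (-4 + 0)*(6 + 1/(3 + (2 + X)/(2*X))) = -4*(6 + 1/(3 + (2 + X)/(2*X))) = -24 - 4/(3 + (2 + X)/(2*X)))
(-s(-10))³ = (-16*(-3 - 11*(-10))/(2 + 7*(-10)))³ = (-16*(-3 + 110)/(2 - 70))³ = (-16*107/(-68))³ = (-16*(-1)*107/68)³ = (-1*(-428/17))³ = (428/17)³ = 78402752/4913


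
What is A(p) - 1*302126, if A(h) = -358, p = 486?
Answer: -302484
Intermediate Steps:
A(p) - 1*302126 = -358 - 1*302126 = -358 - 302126 = -302484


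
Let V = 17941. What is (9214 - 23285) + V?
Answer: 3870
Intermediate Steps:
(9214 - 23285) + V = (9214 - 23285) + 17941 = -14071 + 17941 = 3870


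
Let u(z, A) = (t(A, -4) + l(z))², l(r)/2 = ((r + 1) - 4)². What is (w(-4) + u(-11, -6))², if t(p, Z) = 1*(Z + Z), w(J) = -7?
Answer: 21741207601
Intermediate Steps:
l(r) = 2*(-3 + r)² (l(r) = 2*((r + 1) - 4)² = 2*((1 + r) - 4)² = 2*(-3 + r)²)
t(p, Z) = 2*Z (t(p, Z) = 1*(2*Z) = 2*Z)
u(z, A) = (-8 + 2*(-3 + z)²)² (u(z, A) = (2*(-4) + 2*(-3 + z)²)² = (-8 + 2*(-3 + z)²)²)
(w(-4) + u(-11, -6))² = (-7 + 4*(-4 + (-3 - 11)²)²)² = (-7 + 4*(-4 + (-14)²)²)² = (-7 + 4*(-4 + 196)²)² = (-7 + 4*192²)² = (-7 + 4*36864)² = (-7 + 147456)² = 147449² = 21741207601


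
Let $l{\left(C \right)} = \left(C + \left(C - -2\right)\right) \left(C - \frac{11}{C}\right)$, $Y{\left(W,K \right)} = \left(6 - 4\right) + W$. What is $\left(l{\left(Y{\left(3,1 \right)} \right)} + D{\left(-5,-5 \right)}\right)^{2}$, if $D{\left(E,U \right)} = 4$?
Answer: $\frac{35344}{25} \approx 1413.8$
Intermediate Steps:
$Y{\left(W,K \right)} = 2 + W$
$l{\left(C \right)} = \left(2 + 2 C\right) \left(C - \frac{11}{C}\right)$ ($l{\left(C \right)} = \left(C + \left(C + 2\right)\right) \left(C - \frac{11}{C}\right) = \left(C + \left(2 + C\right)\right) \left(C - \frac{11}{C}\right) = \left(2 + 2 C\right) \left(C - \frac{11}{C}\right)$)
$\left(l{\left(Y{\left(3,1 \right)} \right)} + D{\left(-5,-5 \right)}\right)^{2} = \left(\frac{2 \left(-11 + \left(2 + 3\right) \left(-11 + \left(2 + 3\right) + \left(2 + 3\right)^{2}\right)\right)}{2 + 3} + 4\right)^{2} = \left(\frac{2 \left(-11 + 5 \left(-11 + 5 + 5^{2}\right)\right)}{5} + 4\right)^{2} = \left(2 \cdot \frac{1}{5} \left(-11 + 5 \left(-11 + 5 + 25\right)\right) + 4\right)^{2} = \left(2 \cdot \frac{1}{5} \left(-11 + 5 \cdot 19\right) + 4\right)^{2} = \left(2 \cdot \frac{1}{5} \left(-11 + 95\right) + 4\right)^{2} = \left(2 \cdot \frac{1}{5} \cdot 84 + 4\right)^{2} = \left(\frac{168}{5} + 4\right)^{2} = \left(\frac{188}{5}\right)^{2} = \frac{35344}{25}$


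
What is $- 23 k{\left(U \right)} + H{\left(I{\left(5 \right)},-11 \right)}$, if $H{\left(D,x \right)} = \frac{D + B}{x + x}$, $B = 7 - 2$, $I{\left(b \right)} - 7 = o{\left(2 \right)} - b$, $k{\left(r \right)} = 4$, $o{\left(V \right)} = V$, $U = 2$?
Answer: $- \frac{2033}{22} \approx -92.409$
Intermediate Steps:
$I{\left(b \right)} = 9 - b$ ($I{\left(b \right)} = 7 - \left(-2 + b\right) = 9 - b$)
$B = 5$ ($B = 7 - 2 = 5$)
$H{\left(D,x \right)} = \frac{5 + D}{2 x}$ ($H{\left(D,x \right)} = \frac{D + 5}{x + x} = \frac{5 + D}{2 x}$)
$- 23 k{\left(U \right)} + H{\left(I{\left(5 \right)},-11 \right)} = \left(-23\right) 4 + \frac{5 + \left(9 - 5\right)}{2 \left(-11\right)} = -92 + \frac{1}{2} \left(- \frac{1}{11}\right) \left(5 + \left(9 - 5\right)\right) = -92 + \frac{1}{2} \left(- \frac{1}{11}\right) \left(5 + 4\right) = -92 + \frac{1}{2} \left(- \frac{1}{11}\right) 9 = -92 - \frac{9}{22} = - \frac{2033}{22}$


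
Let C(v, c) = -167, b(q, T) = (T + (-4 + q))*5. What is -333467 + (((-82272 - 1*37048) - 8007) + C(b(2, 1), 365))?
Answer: -460961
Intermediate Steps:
b(q, T) = -20 + 5*T + 5*q (b(q, T) = (-4 + T + q)*5 = -20 + 5*T + 5*q)
-333467 + (((-82272 - 1*37048) - 8007) + C(b(2, 1), 365)) = -333467 + (((-82272 - 1*37048) - 8007) - 167) = -333467 + (((-82272 - 37048) - 8007) - 167) = -333467 + ((-119320 - 8007) - 167) = -333467 + (-127327 - 167) = -333467 - 127494 = -460961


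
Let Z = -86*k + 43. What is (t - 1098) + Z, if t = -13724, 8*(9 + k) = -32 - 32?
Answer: -13317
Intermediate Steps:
k = -17 (k = -9 + (-32 - 32)/8 = -9 + (⅛)*(-64) = -9 - 8 = -17)
Z = 1505 (Z = -86*(-17) + 43 = 1462 + 43 = 1505)
(t - 1098) + Z = (-13724 - 1098) + 1505 = -14822 + 1505 = -13317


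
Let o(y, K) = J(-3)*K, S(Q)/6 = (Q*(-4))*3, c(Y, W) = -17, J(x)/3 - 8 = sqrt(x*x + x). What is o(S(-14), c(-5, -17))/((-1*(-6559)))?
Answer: -408/6559 - 51*sqrt(6)/6559 ≈ -0.081251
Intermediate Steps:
J(x) = 24 + 3*sqrt(x + x**2) (J(x) = 24 + 3*sqrt(x*x + x) = 24 + 3*sqrt(x**2 + x) = 24 + 3*sqrt(x + x**2))
S(Q) = -72*Q (S(Q) = 6*((Q*(-4))*3) = 6*(-4*Q*3) = 6*(-12*Q) = -72*Q)
o(y, K) = K*(24 + 3*sqrt(6)) (o(y, K) = (24 + 3*sqrt(-3*(1 - 3)))*K = (24 + 3*sqrt(-3*(-2)))*K = (24 + 3*sqrt(6))*K = K*(24 + 3*sqrt(6)))
o(S(-14), c(-5, -17))/((-1*(-6559))) = (3*(-17)*(8 + sqrt(6)))/((-1*(-6559))) = (-408 - 51*sqrt(6))/6559 = (-408 - 51*sqrt(6))*(1/6559) = -408/6559 - 51*sqrt(6)/6559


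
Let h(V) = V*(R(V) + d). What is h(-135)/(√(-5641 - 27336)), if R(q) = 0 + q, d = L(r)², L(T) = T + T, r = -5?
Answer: -675*I*√673/673 ≈ -26.019*I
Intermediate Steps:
L(T) = 2*T
d = 100 (d = (2*(-5))² = (-10)² = 100)
R(q) = q
h(V) = V*(100 + V) (h(V) = V*(V + 100) = V*(100 + V))
h(-135)/(√(-5641 - 27336)) = (-135*(100 - 135))/(√(-5641 - 27336)) = (-135*(-35))/(√(-32977)) = 4725/((7*I*√673)) = 4725*(-I*√673/4711) = -675*I*√673/673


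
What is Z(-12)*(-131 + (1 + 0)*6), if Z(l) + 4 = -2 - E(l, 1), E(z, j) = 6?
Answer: 1500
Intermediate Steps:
Z(l) = -12 (Z(l) = -4 + (-2 - 1*6) = -4 + (-2 - 6) = -4 - 8 = -12)
Z(-12)*(-131 + (1 + 0)*6) = -12*(-131 + (1 + 0)*6) = -12*(-131 + 1*6) = -12*(-131 + 6) = -12*(-125) = 1500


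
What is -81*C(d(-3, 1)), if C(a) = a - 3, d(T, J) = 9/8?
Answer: 1215/8 ≈ 151.88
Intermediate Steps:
d(T, J) = 9/8 (d(T, J) = 9*(⅛) = 9/8)
C(a) = -3 + a
-81*C(d(-3, 1)) = -81*(-3 + 9/8) = -81*(-15/8) = 1215/8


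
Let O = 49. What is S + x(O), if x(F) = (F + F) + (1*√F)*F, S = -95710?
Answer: -95269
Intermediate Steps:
x(F) = F^(3/2) + 2*F (x(F) = 2*F + √F*F = 2*F + F^(3/2) = F^(3/2) + 2*F)
S + x(O) = -95710 + (49^(3/2) + 2*49) = -95710 + (343 + 98) = -95710 + 441 = -95269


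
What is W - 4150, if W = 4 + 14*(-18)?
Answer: -4398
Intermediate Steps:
W = -248 (W = 4 - 252 = -248)
W - 4150 = -248 - 4150 = -4398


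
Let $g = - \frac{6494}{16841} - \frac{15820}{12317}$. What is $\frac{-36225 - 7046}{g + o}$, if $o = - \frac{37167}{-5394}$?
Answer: $- \frac{142817357471602}{17230179613} \approx -8288.8$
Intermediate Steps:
$o = \frac{12389}{1798}$ ($o = \left(-37167\right) \left(- \frac{1}{5394}\right) = \frac{12389}{1798} \approx 6.8904$)
$g = - \frac{3065586}{1835669}$ ($g = \left(-6494\right) \frac{1}{16841} - \frac{140}{109} = - \frac{6494}{16841} - \frac{140}{109} = - \frac{3065586}{1835669} \approx -1.67$)
$\frac{-36225 - 7046}{g + o} = \frac{-36225 - 7046}{- \frac{3065586}{1835669} + \frac{12389}{1798}} = - \frac{43271}{\frac{17230179613}{3300532862}} = \left(-43271\right) \frac{3300532862}{17230179613} = - \frac{142817357471602}{17230179613}$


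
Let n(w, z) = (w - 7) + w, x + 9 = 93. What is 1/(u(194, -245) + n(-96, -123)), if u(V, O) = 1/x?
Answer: -84/16715 ≈ -0.0050254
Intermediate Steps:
x = 84 (x = -9 + 93 = 84)
n(w, z) = -7 + 2*w (n(w, z) = (-7 + w) + w = -7 + 2*w)
u(V, O) = 1/84
1/(u(194, -245) + n(-96, -123)) = 1/(1/84 + (-7 + 2*(-96))) = 1/(1/84 + (-7 - 192)) = 1/(1/84 - 199) = 1/(-16715/84) = -84/16715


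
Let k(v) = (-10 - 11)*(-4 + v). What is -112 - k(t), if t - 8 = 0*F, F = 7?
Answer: -28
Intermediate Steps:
t = 8 (t = 8 + 0*7 = 8 + 0 = 8)
k(v) = 84 - 21*v (k(v) = -21*(-4 + v) = 84 - 21*v)
-112 - k(t) = -112 - (84 - 21*8) = -112 - (84 - 168) = -112 - 1*(-84) = -112 + 84 = -28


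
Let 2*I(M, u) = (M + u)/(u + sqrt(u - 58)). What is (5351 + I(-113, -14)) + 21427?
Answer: 7177393/268 + 381*I*sqrt(2)/268 ≈ 26781.0 + 2.0105*I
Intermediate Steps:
I(M, u) = (M + u)/(2*(u + sqrt(-58 + u))) (I(M, u) = ((M + u)/(u + sqrt(u - 58)))/2 = ((M + u)/(u + sqrt(-58 + u)))/2 = (M + u)/(2*(u + sqrt(-58 + u))))
(5351 + I(-113, -14)) + 21427 = (5351 + (-113 - 14)/(2*(-14 + sqrt(-58 - 14)))) + 21427 = (5351 + (1/2)*(-127)/(-14 + sqrt(-72))) + 21427 = (5351 + (1/2)*(-127)/(-14 + 6*I*sqrt(2))) + 21427 = (5351 - 127/(2*(-14 + 6*I*sqrt(2)))) + 21427 = 26778 - 127/(2*(-14 + 6*I*sqrt(2)))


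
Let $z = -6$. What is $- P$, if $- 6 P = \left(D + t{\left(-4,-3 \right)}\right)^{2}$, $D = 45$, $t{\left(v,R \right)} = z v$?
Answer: $\frac{1587}{2} \approx 793.5$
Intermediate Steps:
$t{\left(v,R \right)} = - 6 v$
$P = - \frac{1587}{2}$ ($P = - \frac{\left(45 - -24\right)^{2}}{6} = - \frac{\left(45 + 24\right)^{2}}{6} = - \frac{69^{2}}{6} = \left(- \frac{1}{6}\right) 4761 = - \frac{1587}{2} \approx -793.5$)
$- P = \left(-1\right) \left(- \frac{1587}{2}\right) = \frac{1587}{2}$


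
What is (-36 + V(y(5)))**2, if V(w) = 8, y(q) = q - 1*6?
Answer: 784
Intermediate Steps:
y(q) = -6 + q (y(q) = q - 6 = -6 + q)
(-36 + V(y(5)))**2 = (-36 + 8)**2 = (-28)**2 = 784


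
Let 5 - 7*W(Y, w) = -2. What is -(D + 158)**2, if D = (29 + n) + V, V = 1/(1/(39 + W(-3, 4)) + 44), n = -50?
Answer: -58224242209/3101121 ≈ -18775.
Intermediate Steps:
W(Y, w) = 1 (W(Y, w) = 5/7 - 1/7*(-2) = 5/7 + 2/7 = 1)
V = 40/1761 (V = 1/(1/(39 + 1) + 44) = 1/(1/40 + 44) = 1/(1761/40) = 40/1761 ≈ 0.022714)
D = -36941/1761 (D = (29 - 50) + 40/1761 = -21 + 40/1761 = -36941/1761 ≈ -20.977)
-(D + 158)**2 = -(-36941/1761 + 158)**2 = -(241297/1761)**2 = -1*58224242209/3101121 = -58224242209/3101121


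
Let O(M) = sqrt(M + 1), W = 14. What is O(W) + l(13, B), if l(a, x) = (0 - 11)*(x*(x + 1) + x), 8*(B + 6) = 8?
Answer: -165 + sqrt(15) ≈ -161.13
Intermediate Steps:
B = -5 (B = -6 + (1/8)*8 = -6 + 1 = -5)
O(M) = sqrt(1 + M)
l(a, x) = -11*x - 11*x*(1 + x) (l(a, x) = -11*(x*(1 + x) + x) = -11*(x + x*(1 + x)) = -11*x - 11*x*(1 + x))
O(W) + l(13, B) = sqrt(1 + 14) - 11*(-5)*(2 - 5) = sqrt(15) - 11*(-5)*(-3) = sqrt(15) - 165 = -165 + sqrt(15)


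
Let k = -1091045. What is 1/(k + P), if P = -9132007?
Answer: -1/10223052 ≈ -9.7818e-8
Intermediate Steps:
1/(k + P) = 1/(-1091045 - 9132007) = 1/(-10223052) = -1/10223052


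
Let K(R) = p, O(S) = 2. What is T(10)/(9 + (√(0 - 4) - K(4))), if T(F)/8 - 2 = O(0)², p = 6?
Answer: 144/13 - 96*I/13 ≈ 11.077 - 7.3846*I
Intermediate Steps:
K(R) = 6
T(F) = 48 (T(F) = 16 + 8*2² = 16 + 8*4 = 16 + 32 = 48)
T(10)/(9 + (√(0 - 4) - K(4))) = 48/(9 + (√(0 - 4) - 1*6)) = 48/(9 + (√(-4) - 6)) = 48/(9 + (2*I - 6)) = 48/(9 + (-6 + 2*I)) = 48/(3 + 2*I) = ((3 - 2*I)/13)*48 = 48*(3 - 2*I)/13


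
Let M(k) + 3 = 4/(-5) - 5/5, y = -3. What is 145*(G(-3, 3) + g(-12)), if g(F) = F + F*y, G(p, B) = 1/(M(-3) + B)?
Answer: 30595/9 ≈ 3399.4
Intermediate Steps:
M(k) = -24/5 (M(k) = -3 + (4/(-5) - 5/5) = -3 + (4*(-1/5) - 5*1/5) = -3 + (-4/5 - 1) = -3 - 9/5 = -24/5)
G(p, B) = 1/(-24/5 + B)
g(F) = -2*F (g(F) = F + F*(-3) = F - 3*F = -2*F)
145*(G(-3, 3) + g(-12)) = 145*(5/(-24 + 5*3) - 2*(-12)) = 145*(5/(-24 + 15) + 24) = 145*(5/(-9) + 24) = 145*(5*(-1/9) + 24) = 145*(-5/9 + 24) = 145*(211/9) = 30595/9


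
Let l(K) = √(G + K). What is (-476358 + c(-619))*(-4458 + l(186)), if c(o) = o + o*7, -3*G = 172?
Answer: 2145679980 - 481310*√1158/3 ≈ 2.1402e+9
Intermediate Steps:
G = -172/3 (G = -⅓*172 = -172/3 ≈ -57.333)
l(K) = √(-172/3 + K)
c(o) = 8*o (c(o) = o + 7*o = 8*o)
(-476358 + c(-619))*(-4458 + l(186)) = (-476358 + 8*(-619))*(-4458 + √(-516 + 9*186)/3) = (-476358 - 4952)*(-4458 + √(-516 + 1674)/3) = -481310*(-4458 + √1158/3) = 2145679980 - 481310*√1158/3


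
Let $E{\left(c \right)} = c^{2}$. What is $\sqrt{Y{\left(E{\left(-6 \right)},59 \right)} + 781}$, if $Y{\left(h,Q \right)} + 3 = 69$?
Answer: $11 \sqrt{7} \approx 29.103$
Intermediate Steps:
$Y{\left(h,Q \right)} = 66$ ($Y{\left(h,Q \right)} = -3 + 69 = 66$)
$\sqrt{Y{\left(E{\left(-6 \right)},59 \right)} + 781} = \sqrt{66 + 781} = \sqrt{847} = 11 \sqrt{7}$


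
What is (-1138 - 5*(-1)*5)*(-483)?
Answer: 537579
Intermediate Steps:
(-1138 - 5*(-1)*5)*(-483) = (-1138 + 5*5)*(-483) = (-1138 + 25)*(-483) = -1113*(-483) = 537579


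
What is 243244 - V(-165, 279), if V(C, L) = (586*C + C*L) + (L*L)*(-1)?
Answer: 463810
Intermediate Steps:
V(C, L) = -L**2 + 586*C + C*L (V(C, L) = (586*C + C*L) + L**2*(-1) = (586*C + C*L) - L**2 = -L**2 + 586*C + C*L)
243244 - V(-165, 279) = 243244 - (-1*279**2 + 586*(-165) - 165*279) = 243244 - (-1*77841 - 96690 - 46035) = 243244 - (-77841 - 96690 - 46035) = 243244 - 1*(-220566) = 243244 + 220566 = 463810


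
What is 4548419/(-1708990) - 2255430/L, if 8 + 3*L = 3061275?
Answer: -25487446933973/5231674690330 ≈ -4.8718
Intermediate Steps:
L = 3061267/3 (L = -8/3 + (⅓)*3061275 = -8/3 + 1020425 = 3061267/3 ≈ 1.0204e+6)
4548419/(-1708990) - 2255430/L = 4548419/(-1708990) - 2255430/3061267/3 = 4548419*(-1/1708990) - 2255430*3/3061267 = -4548419/1708990 - 6766290/3061267 = -25487446933973/5231674690330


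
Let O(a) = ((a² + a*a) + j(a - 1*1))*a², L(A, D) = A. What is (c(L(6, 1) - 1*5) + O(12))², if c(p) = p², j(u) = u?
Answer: 1853905249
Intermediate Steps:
O(a) = a²*(-1 + a + 2*a²) (O(a) = ((a² + a*a) + (a - 1*1))*a² = ((a² + a²) + (a - 1))*a² = (2*a² + (-1 + a))*a² = (-1 + a + 2*a²)*a² = a²*(-1 + a + 2*a²))
(c(L(6, 1) - 1*5) + O(12))² = ((6 - 1*5)² + 12²*(-1 + 12 + 2*12²))² = ((6 - 5)² + 144*(-1 + 12 + 2*144))² = (1² + 144*(-1 + 12 + 288))² = (1 + 144*299)² = (1 + 43056)² = 43057² = 1853905249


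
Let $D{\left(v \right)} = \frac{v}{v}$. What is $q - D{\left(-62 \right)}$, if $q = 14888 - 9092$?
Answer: $5795$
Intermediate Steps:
$D{\left(v \right)} = 1$
$q = 5796$ ($q = 14888 - 9092 = 5796$)
$q - D{\left(-62 \right)} = 5796 - 1 = 5795$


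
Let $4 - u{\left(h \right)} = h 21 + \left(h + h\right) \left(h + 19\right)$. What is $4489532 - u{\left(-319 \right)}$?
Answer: $4674229$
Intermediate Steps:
$u{\left(h \right)} = 4 - 21 h - 2 h \left(19 + h\right)$ ($u{\left(h \right)} = 4 - \left(h 21 + \left(h + h\right) \left(h + 19\right)\right) = 4 - \left(21 h + 2 h \left(19 + h\right)\right) = 4 - 21 h - 2 h \left(19 + h\right)$)
$4489532 - u{\left(-319 \right)} = 4489532 - \left(4 - -18821 - 2 \left(-319\right)^{2}\right) = 4489532 - \left(4 + 18821 - 203522\right) = 4489532 - -184697 = 4489532 + 184697 = 4674229$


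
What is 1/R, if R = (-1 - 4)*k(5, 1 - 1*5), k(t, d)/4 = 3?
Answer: -1/60 ≈ -0.016667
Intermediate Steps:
k(t, d) = 12 (k(t, d) = 4*3 = 12)
R = -60 (R = (-1 - 4)*12 = -5*12 = -60)
1/R = 1/(-60) = -1/60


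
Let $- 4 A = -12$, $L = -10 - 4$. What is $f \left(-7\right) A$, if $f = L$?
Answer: $294$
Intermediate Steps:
$L = -14$
$f = -14$
$A = 3$ ($A = \left(- \frac{1}{4}\right) \left(-12\right) = 3$)
$f \left(-7\right) A = \left(-14\right) \left(-7\right) 3 = 98 \cdot 3 = 294$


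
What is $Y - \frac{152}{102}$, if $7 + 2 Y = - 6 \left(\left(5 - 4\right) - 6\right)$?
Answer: $\frac{1021}{102} \approx 10.01$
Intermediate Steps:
$Y = \frac{23}{2}$ ($Y = - \frac{7}{2} + \frac{\left(-6\right) \left(\left(5 - 4\right) - 6\right)}{2} = - \frac{7}{2} + \frac{\left(-6\right) \left(1 - 6\right)}{2} = - \frac{7}{2} + \frac{\left(-6\right) \left(-5\right)}{2} = - \frac{7}{2} + \frac{1}{2} \cdot 30 = - \frac{7}{2} + 15 = \frac{23}{2} \approx 11.5$)
$Y - \frac{152}{102} = \frac{23}{2} - \frac{152}{102} = \frac{23}{2} - \frac{76}{51} = \frac{1021}{102}$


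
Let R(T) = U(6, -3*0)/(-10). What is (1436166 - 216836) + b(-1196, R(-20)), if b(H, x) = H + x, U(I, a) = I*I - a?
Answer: 6090652/5 ≈ 1.2181e+6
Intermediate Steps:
U(I, a) = I² - a
R(T) = -18/5 (R(T) = (6² - (-3)*0)/(-10) = (36 - 1*0)*(-⅒) = (36 + 0)*(-⅒) = 36*(-⅒) = -18/5)
(1436166 - 216836) + b(-1196, R(-20)) = (1436166 - 216836) + (-1196 - 18/5) = 1219330 - 5998/5 = 6090652/5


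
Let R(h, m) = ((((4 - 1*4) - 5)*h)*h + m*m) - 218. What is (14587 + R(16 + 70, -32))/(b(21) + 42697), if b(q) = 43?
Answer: -21587/42740 ≈ -0.50508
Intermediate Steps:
R(h, m) = -218 + m**2 - 5*h**2 (R(h, m) = ((((4 - 4) - 5)*h)*h + m**2) - 218 = (((0 - 5)*h)*h + m**2) - 218 = ((-5*h)*h + m**2) - 218 = (-5*h**2 + m**2) - 218 = (m**2 - 5*h**2) - 218 = -218 + m**2 - 5*h**2)
(14587 + R(16 + 70, -32))/(b(21) + 42697) = (14587 + (-218 + (-32)**2 - 5*(16 + 70)**2))/(43 + 42697) = (14587 + (-218 + 1024 - 5*86**2))/42740 = (14587 + (-218 + 1024 - 5*7396))*(1/42740) = (14587 + (-218 + 1024 - 36980))*(1/42740) = (14587 - 36174)*(1/42740) = -21587*1/42740 = -21587/42740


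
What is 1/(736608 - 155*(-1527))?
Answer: 1/973293 ≈ 1.0274e-6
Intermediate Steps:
1/(736608 - 155*(-1527)) = 1/(736608 + 236685) = 1/973293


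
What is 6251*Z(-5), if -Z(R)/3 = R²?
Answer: -468825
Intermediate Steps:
Z(R) = -3*R²
6251*Z(-5) = 6251*(-3*(-5)²) = 6251*(-3*25) = 6251*(-75) = -468825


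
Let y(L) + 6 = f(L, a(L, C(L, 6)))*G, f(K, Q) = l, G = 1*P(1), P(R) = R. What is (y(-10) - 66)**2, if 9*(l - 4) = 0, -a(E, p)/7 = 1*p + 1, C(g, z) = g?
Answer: 4624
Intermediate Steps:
a(E, p) = -7 - 7*p (a(E, p) = -7*(1*p + 1) = -7*(p + 1) = -7*(1 + p) = -7 - 7*p)
l = 4 (l = 4 + (1/9)*0 = 4 + 0 = 4)
G = 1 (G = 1*1 = 1)
f(K, Q) = 4
y(L) = -2 (y(L) = -6 + 4*1 = -6 + 4 = -2)
(y(-10) - 66)**2 = (-2 - 66)**2 = (-68)**2 = 4624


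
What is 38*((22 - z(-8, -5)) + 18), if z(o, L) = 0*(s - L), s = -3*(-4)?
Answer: 1520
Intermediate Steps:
s = 12
z(o, L) = 0 (z(o, L) = 0*(12 - L) = 0)
38*((22 - z(-8, -5)) + 18) = 38*((22 - 1*0) + 18) = 38*((22 + 0) + 18) = 38*(22 + 18) = 38*40 = 1520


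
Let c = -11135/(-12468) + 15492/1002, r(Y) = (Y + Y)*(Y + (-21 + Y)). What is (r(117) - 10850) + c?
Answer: 81221478673/2082156 ≈ 39008.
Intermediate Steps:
r(Y) = 2*Y*(-21 + 2*Y) (r(Y) = (2*Y)*(-21 + 2*Y) = 2*Y*(-21 + 2*Y))
c = 34051921/2082156 (c = -11135*(-1/12468) + 15492*(1/1002) = 11135/12468 + 2582/167 = 34051921/2082156 ≈ 16.354)
(r(117) - 10850) + c = (2*117*(-21 + 2*117) - 10850) + 34051921/2082156 = (2*117*(-21 + 234) - 10850) + 34051921/2082156 = (2*117*213 - 10850) + 34051921/2082156 = (49842 - 10850) + 34051921/2082156 = 38992 + 34051921/2082156 = 81221478673/2082156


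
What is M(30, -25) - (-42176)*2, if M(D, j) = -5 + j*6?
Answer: 84197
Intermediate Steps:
M(D, j) = -5 + 6*j
M(30, -25) - (-42176)*2 = (-5 + 6*(-25)) - (-42176)*2 = (-5 - 150) - 1318*(-64) = -155 + 84352 = 84197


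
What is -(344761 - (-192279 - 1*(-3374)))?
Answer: -533666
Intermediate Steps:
-(344761 - (-192279 - 1*(-3374))) = -(344761 - (-192279 + 3374)) = -(344761 - 1*(-188905)) = -(344761 + 188905) = -1*533666 = -533666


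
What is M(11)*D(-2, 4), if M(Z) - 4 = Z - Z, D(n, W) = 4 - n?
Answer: 24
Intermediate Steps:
M(Z) = 4 (M(Z) = 4 + (Z - Z) = 4 + 0 = 4)
M(11)*D(-2, 4) = 4*(4 - 1*(-2)) = 4*(4 + 2) = 4*6 = 24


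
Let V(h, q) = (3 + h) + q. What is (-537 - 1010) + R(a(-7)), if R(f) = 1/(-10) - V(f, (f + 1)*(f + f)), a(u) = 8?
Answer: -17021/10 ≈ -1702.1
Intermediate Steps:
V(h, q) = 3 + h + q
R(f) = -31/10 - f - 2*f*(1 + f) (R(f) = 1/(-10) - (3 + f + (f + 1)*(f + f)) = -⅒ - (3 + f + (1 + f)*(2*f)) = -⅒ - (3 + f + 2*f*(1 + f)) = -⅒ + (-3 - f - 2*f*(1 + f)) = -31/10 - f - 2*f*(1 + f))
(-537 - 1010) + R(a(-7)) = (-537 - 1010) + (-31/10 - 3*8 - 2*8²) = -1547 + (-31/10 - 24 - 2*64) = -1547 + (-31/10 - 24 - 128) = -1547 - 1551/10 = -17021/10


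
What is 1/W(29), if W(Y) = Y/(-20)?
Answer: -20/29 ≈ -0.68966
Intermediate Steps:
W(Y) = -Y/20 (W(Y) = Y*(-1/20) = -Y/20)
1/W(29) = 1/(-1/20*29) = 1/(-29/20) = -20/29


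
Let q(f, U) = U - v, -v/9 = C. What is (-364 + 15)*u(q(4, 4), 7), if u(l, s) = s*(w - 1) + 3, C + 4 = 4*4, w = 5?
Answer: -10819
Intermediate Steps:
C = 12 (C = -4 + 4*4 = -4 + 16 = 12)
v = -108 (v = -9*12 = -108)
q(f, U) = 108 + U (q(f, U) = U - 1*(-108) = U + 108 = 108 + U)
u(l, s) = 3 + 4*s (u(l, s) = s*(5 - 1) + 3 = s*4 + 3 = 4*s + 3 = 3 + 4*s)
(-364 + 15)*u(q(4, 4), 7) = (-364 + 15)*(3 + 4*7) = -349*(3 + 28) = -349*31 = -10819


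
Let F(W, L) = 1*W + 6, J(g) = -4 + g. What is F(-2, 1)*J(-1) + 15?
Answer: -5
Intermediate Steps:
F(W, L) = 6 + W (F(W, L) = W + 6 = 6 + W)
F(-2, 1)*J(-1) + 15 = (6 - 2)*(-4 - 1) + 15 = 4*(-5) + 15 = -20 + 15 = -5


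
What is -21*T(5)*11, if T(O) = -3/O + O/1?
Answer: -5082/5 ≈ -1016.4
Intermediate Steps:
T(O) = O - 3/O (T(O) = -3/O + O*1 = -3/O + O = O - 3/O)
-21*T(5)*11 = -21*(5 - 3/5)*11 = -21*(5 - 3*⅕)*11 = -21*(5 - ⅗)*11 = -21*22/5*11 = -462/5*11 = -5082/5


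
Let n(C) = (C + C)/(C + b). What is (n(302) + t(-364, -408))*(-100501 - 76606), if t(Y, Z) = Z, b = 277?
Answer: 41731368196/579 ≈ 7.2075e+7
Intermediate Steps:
n(C) = 2*C/(277 + C) (n(C) = (C + C)/(C + 277) = (2*C)/(277 + C) = 2*C/(277 + C))
(n(302) + t(-364, -408))*(-100501 - 76606) = (2*302/(277 + 302) - 408)*(-100501 - 76606) = (2*302/579 - 408)*(-177107) = (2*302*(1/579) - 408)*(-177107) = (604/579 - 408)*(-177107) = -235628/579*(-177107) = 41731368196/579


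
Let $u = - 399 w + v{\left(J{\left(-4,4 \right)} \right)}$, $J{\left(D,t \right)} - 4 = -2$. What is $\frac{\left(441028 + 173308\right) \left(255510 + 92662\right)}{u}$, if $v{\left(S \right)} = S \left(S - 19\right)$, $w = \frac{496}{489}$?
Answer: $- \frac{17432409394048}{35755} \approx -4.8755 \cdot 10^{8}$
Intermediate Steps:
$J{\left(D,t \right)} = 2$ ($J{\left(D,t \right)} = 4 - 2 = 2$)
$w = \frac{496}{489}$ ($w = 496 \cdot \frac{1}{489} = \frac{496}{489} \approx 1.0143$)
$v{\left(S \right)} = S \left(-19 + S\right)$
$u = - \frac{71510}{163}$ ($u = \left(-399\right) \frac{496}{489} + 2 \left(-19 + 2\right) = - \frac{65968}{163} + 2 \left(-17\right) = - \frac{65968}{163} - 34 = - \frac{71510}{163} \approx -438.71$)
$\frac{\left(441028 + 173308\right) \left(255510 + 92662\right)}{u} = \frac{\left(441028 + 173308\right) \left(255510 + 92662\right)}{- \frac{71510}{163}} = 614336 \cdot 348172 \left(- \frac{163}{71510}\right) = 213894593792 \left(- \frac{163}{71510}\right) = - \frac{17432409394048}{35755}$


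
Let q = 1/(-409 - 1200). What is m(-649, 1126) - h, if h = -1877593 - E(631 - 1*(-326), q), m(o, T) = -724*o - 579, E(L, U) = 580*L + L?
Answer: 2902907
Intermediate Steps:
q = -1/1609 (q = 1/(-1609) = -1/1609 ≈ -0.00062150)
E(L, U) = 581*L
m(o, T) = -579 - 724*o
h = -2433610 (h = -1877593 - 581*(631 - 1*(-326)) = -1877593 - 581*(631 + 326) = -1877593 - 581*957 = -1877593 - 1*556017 = -1877593 - 556017 = -2433610)
m(-649, 1126) - h = (-579 - 724*(-649)) - 1*(-2433610) = (-579 + 469876) + 2433610 = 469297 + 2433610 = 2902907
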